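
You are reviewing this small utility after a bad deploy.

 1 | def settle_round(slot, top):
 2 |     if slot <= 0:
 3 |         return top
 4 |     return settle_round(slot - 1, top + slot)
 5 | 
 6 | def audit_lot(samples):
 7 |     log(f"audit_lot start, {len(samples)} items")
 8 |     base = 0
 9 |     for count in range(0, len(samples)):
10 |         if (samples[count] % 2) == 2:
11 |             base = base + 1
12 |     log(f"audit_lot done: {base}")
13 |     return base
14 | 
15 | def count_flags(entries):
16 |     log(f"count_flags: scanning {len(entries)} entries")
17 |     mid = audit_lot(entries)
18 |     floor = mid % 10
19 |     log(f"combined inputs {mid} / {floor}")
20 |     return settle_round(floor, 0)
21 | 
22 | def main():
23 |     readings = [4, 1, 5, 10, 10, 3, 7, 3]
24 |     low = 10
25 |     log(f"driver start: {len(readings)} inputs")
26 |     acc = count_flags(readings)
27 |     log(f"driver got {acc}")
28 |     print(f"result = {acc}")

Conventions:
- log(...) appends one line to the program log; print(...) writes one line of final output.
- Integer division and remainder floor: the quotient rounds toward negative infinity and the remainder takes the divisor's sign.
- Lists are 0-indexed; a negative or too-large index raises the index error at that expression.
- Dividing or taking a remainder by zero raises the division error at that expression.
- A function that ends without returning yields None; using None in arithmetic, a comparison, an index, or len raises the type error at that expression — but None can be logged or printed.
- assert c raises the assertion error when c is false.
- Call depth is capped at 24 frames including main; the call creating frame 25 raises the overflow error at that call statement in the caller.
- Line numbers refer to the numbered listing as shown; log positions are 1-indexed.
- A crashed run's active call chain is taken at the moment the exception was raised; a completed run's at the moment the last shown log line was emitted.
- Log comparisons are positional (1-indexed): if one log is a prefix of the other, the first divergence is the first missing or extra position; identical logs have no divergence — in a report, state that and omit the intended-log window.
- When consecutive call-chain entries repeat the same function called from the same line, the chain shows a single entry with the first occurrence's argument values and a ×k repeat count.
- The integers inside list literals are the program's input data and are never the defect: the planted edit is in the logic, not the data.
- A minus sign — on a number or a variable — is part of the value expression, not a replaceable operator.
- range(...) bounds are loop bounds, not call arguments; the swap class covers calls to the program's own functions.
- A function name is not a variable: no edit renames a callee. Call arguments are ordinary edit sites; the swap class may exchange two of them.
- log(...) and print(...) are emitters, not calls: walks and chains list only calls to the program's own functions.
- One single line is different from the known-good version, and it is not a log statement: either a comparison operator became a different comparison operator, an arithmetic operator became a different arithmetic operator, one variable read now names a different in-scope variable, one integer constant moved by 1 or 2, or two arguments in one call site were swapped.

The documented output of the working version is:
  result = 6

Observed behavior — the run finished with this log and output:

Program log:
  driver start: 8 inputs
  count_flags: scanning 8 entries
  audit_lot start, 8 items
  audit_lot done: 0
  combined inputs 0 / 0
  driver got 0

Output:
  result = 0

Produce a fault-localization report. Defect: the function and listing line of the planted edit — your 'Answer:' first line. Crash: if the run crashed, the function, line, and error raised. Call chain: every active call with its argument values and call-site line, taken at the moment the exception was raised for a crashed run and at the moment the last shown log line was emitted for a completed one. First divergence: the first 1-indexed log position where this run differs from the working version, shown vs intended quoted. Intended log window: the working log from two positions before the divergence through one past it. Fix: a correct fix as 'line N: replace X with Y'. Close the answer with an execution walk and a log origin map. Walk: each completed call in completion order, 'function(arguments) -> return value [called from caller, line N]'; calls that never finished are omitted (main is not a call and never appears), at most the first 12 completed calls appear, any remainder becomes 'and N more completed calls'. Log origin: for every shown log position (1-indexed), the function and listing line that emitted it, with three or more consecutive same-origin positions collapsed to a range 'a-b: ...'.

Answer: the defect is in audit_lot at line 10.
Key fact: The log first diverges at position 4: the faulty run prints 'audit_lot done: 0' where the working version prints 'audit_lot done: 3'.
Call chain: main.
First divergence: at position 4 the run shows 'audit_lot done: 0' where the working version logs 'audit_lot done: 3'.
Intended log window:
  2: count_flags: scanning 8 entries
  3: audit_lot start, 8 items
  4: audit_lot done: 3
  5: combined inputs 3 / 3
Execution walk:
  audit_lot([4, 1, 5, 10, 10, 3, 7, 3]) -> 0  [called from count_flags, line 17]
  settle_round(0, 0) -> 0  [called from count_flags, line 20]
  count_flags([4, 1, 5, 10, 10, 3, 7, 3]) -> 0  [called from main, line 26]
Log origin:
  1: emitted by main (line 25)
  2: emitted by count_flags (line 16)
  3: emitted by audit_lot (line 7)
  4: emitted by audit_lot (line 12)
  5: emitted by count_flags (line 19)
  6: emitted by main (line 27)
A correct fix: line 10: replace `(samples[count] % 2) == 2` with `(samples[count] % 2) == 0`.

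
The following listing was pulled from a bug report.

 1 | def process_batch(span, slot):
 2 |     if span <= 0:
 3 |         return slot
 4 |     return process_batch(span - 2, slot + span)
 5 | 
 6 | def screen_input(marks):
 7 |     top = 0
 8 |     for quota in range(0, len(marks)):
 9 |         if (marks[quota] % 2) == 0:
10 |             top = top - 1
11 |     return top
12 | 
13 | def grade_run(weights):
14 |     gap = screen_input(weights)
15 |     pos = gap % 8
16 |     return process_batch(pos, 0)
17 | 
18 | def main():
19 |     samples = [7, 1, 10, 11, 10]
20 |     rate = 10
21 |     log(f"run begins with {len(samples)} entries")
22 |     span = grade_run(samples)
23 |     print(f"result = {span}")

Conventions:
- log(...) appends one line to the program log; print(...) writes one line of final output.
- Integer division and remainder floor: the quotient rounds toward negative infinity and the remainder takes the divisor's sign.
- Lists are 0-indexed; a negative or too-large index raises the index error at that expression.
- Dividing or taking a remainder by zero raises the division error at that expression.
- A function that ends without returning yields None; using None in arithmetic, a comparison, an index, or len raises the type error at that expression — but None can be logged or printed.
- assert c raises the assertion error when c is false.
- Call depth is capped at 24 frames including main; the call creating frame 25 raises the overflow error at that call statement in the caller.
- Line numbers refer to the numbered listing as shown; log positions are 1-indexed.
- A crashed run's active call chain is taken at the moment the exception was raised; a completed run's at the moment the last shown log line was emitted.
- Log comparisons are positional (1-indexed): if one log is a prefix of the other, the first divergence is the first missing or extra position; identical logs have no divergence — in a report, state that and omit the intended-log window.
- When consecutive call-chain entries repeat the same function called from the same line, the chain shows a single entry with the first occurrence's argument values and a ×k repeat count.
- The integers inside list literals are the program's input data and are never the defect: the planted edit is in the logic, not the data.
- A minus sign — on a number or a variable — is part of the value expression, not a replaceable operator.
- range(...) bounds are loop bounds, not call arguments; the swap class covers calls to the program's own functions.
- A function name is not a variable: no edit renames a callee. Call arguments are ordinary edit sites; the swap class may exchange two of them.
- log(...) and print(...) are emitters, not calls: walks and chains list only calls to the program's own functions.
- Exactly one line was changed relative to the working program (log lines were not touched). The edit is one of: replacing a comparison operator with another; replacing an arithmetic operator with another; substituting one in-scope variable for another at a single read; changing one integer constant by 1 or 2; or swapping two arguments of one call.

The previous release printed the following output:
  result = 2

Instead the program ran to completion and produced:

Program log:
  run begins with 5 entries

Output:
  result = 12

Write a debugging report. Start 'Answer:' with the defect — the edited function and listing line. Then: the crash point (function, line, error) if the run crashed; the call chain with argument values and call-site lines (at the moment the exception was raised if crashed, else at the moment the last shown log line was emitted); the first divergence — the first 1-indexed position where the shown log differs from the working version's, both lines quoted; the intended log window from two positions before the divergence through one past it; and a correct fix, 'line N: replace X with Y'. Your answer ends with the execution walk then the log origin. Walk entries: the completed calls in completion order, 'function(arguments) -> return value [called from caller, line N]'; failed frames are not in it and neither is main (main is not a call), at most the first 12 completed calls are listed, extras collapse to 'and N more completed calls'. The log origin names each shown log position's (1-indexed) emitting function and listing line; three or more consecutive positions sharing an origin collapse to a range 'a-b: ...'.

Answer: the defect is in screen_input at line 10.
Key fact: Nothing in the log betrays the bug — only the output does.
Call chain: main.
First divergence: there is none — every log position agrees.
Execution walk:
  screen_input([7, 1, 10, 11, 10]) -> -2  [called from grade_run, line 14]
  process_batch(0, 12) -> 12  [called from process_batch, line 4]
  process_batch(2, 10) -> 12  [called from process_batch, line 4]
  process_batch(4, 6) -> 12  [called from process_batch, line 4]
  process_batch(6, 0) -> 12  [called from grade_run, line 16]
  grade_run([7, 1, 10, 11, 10]) -> 12  [called from main, line 22]
Log origin:
  1 — main, line 21
A correct fix: line 10: replace `-` with `+`.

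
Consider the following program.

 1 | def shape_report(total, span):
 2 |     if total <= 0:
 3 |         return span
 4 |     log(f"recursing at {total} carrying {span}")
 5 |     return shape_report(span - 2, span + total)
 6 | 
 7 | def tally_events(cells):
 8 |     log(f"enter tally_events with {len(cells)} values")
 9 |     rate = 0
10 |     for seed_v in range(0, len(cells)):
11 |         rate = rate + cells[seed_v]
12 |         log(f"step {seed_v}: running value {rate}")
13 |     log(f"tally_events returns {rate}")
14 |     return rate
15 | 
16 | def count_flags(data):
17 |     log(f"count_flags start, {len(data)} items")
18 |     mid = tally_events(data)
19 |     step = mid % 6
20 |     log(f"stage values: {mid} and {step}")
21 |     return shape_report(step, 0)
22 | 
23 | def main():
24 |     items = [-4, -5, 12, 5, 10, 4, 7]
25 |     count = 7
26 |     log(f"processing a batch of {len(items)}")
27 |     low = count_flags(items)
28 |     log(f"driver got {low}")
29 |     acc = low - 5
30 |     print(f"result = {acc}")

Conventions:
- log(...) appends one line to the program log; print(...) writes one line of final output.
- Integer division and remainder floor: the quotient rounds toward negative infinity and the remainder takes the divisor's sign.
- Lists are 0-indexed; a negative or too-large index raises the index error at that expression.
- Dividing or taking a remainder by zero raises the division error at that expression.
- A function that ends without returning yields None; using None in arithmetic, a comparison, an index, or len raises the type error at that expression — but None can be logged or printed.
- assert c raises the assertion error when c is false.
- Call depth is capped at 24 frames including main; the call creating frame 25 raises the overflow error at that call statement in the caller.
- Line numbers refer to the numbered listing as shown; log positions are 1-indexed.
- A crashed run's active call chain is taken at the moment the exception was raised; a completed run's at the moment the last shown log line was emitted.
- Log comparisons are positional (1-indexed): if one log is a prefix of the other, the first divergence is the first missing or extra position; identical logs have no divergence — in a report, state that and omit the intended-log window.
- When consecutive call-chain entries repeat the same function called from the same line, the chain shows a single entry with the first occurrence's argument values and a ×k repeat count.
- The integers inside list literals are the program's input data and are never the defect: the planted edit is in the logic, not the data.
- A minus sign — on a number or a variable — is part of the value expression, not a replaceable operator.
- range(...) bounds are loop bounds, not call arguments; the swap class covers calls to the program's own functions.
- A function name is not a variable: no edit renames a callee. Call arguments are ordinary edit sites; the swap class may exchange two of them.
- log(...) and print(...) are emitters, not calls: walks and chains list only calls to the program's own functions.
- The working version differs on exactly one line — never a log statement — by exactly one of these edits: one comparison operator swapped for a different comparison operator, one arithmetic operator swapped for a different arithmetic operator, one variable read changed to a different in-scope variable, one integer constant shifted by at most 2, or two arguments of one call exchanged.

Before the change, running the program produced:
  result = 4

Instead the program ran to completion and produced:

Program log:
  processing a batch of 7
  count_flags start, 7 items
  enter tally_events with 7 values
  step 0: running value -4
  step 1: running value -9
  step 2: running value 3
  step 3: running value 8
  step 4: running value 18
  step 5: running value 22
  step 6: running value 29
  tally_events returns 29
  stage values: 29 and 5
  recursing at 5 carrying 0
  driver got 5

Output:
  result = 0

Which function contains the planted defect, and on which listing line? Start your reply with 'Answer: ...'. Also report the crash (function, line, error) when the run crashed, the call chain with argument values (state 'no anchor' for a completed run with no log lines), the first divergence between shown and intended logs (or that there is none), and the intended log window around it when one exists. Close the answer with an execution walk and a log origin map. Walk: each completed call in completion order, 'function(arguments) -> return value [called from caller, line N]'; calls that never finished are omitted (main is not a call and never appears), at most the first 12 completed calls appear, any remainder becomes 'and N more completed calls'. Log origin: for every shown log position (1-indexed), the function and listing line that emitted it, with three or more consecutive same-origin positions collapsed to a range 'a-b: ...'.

Answer: the defect is in shape_report at line 5.
Core observation: The log first diverges at position 14: the faulty run prints 'driver got 5' where the working version prints 'recursing at 3 carrying 5'.
Call chain: main.
First divergence: at position 14 the run shows 'driver got 5' where the working version logs 'recursing at 3 carrying 5'.
Intended log window:
  12: stage values: 29 and 5
  13: recursing at 5 carrying 0
  14: recursing at 3 carrying 5
  15: recursing at 1 carrying 8
Execution walk:
  tally_events([-4, -5, 12, 5, 10, 4, 7]) -> 29  [called from count_flags, line 18]
  shape_report(-2, 5) -> 5  [called from shape_report, line 5]
  shape_report(5, 0) -> 5  [called from count_flags, line 21]
  count_flags([-4, -5, 12, 5, 10, 4, 7]) -> 5  [called from main, line 27]
Origin of each log line:
  1: from main, line 26
  2: from count_flags, line 17
  3: from tally_events, line 8
  4-10: from tally_events, line 12
  11: from tally_events, line 13
  12: from count_flags, line 20
  13: from shape_report, line 4
  14: from main, line 28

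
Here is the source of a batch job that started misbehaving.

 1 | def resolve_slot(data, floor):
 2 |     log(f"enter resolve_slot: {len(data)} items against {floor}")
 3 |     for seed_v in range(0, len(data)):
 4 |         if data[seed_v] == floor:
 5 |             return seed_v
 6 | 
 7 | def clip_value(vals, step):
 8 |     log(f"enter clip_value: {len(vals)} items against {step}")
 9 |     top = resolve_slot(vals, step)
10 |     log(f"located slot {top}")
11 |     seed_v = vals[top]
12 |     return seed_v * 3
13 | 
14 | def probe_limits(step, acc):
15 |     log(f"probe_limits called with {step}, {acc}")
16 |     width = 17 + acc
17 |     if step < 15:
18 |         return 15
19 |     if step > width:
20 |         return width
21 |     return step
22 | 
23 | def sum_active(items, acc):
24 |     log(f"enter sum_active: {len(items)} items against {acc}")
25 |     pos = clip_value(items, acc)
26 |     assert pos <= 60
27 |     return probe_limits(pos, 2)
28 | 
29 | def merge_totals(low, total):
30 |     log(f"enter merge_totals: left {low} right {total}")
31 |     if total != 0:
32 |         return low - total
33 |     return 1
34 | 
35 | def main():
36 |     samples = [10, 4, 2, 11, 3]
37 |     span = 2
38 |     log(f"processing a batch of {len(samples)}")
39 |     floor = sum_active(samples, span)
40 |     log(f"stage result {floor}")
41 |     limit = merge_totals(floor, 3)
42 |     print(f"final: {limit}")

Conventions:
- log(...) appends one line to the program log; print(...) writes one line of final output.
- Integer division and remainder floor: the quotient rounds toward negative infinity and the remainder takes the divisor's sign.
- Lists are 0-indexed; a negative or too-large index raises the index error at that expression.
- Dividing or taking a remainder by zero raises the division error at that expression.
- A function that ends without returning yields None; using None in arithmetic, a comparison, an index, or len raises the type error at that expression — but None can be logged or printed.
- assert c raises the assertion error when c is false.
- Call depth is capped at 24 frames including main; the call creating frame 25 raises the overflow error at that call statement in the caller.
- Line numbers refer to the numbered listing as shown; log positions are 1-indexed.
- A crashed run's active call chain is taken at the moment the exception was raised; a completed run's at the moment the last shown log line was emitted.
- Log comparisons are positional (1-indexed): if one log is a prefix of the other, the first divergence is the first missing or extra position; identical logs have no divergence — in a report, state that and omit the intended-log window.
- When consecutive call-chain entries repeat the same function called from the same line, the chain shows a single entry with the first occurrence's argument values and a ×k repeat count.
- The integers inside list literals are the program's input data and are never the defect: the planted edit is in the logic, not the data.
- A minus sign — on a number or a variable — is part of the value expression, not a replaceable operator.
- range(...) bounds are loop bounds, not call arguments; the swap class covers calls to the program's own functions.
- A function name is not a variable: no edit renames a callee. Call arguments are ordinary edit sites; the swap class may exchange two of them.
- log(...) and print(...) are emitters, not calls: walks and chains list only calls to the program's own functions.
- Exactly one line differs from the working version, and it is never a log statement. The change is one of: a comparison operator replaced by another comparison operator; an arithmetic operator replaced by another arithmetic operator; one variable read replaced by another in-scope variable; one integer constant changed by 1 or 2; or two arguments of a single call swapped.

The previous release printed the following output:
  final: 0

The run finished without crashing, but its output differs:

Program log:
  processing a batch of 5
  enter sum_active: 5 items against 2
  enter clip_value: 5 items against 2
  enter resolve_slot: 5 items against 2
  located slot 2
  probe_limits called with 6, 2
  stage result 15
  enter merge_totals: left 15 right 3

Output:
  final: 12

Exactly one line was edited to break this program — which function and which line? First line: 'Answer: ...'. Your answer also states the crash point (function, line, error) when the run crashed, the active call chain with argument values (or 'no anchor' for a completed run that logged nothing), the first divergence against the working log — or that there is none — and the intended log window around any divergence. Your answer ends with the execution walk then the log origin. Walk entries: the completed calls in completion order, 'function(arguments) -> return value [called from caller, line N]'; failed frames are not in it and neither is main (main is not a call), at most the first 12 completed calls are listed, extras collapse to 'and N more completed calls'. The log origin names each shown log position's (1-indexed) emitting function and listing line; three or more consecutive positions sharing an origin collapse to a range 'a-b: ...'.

Answer: the defect is in merge_totals at line 32.
Core observation: Log streams are identical — the defect surfaces only in the printed output.
Call chain: main -> merge_totals(15, 3) (called at line 41).
First divergence: none; the two logs match at every position.
Execution walk:
  resolve_slot([10, 4, 2, 11, 3], 2) -> 2  [called from clip_value, line 9]
  clip_value([10, 4, 2, 11, 3], 2) -> 6  [called from sum_active, line 25]
  probe_limits(6, 2) -> 15  [called from sum_active, line 27]
  sum_active([10, 4, 2, 11, 3], 2) -> 15  [called from main, line 39]
  merge_totals(15, 3) -> 12  [called from main, line 41]
Origin of each log line:
  1: logged in main at line 38
  2: logged in sum_active at line 24
  3: logged in clip_value at line 8
  4: logged in resolve_slot at line 2
  5: logged in clip_value at line 10
  6: logged in probe_limits at line 15
  7: logged in main at line 40
  8: logged in merge_totals at line 30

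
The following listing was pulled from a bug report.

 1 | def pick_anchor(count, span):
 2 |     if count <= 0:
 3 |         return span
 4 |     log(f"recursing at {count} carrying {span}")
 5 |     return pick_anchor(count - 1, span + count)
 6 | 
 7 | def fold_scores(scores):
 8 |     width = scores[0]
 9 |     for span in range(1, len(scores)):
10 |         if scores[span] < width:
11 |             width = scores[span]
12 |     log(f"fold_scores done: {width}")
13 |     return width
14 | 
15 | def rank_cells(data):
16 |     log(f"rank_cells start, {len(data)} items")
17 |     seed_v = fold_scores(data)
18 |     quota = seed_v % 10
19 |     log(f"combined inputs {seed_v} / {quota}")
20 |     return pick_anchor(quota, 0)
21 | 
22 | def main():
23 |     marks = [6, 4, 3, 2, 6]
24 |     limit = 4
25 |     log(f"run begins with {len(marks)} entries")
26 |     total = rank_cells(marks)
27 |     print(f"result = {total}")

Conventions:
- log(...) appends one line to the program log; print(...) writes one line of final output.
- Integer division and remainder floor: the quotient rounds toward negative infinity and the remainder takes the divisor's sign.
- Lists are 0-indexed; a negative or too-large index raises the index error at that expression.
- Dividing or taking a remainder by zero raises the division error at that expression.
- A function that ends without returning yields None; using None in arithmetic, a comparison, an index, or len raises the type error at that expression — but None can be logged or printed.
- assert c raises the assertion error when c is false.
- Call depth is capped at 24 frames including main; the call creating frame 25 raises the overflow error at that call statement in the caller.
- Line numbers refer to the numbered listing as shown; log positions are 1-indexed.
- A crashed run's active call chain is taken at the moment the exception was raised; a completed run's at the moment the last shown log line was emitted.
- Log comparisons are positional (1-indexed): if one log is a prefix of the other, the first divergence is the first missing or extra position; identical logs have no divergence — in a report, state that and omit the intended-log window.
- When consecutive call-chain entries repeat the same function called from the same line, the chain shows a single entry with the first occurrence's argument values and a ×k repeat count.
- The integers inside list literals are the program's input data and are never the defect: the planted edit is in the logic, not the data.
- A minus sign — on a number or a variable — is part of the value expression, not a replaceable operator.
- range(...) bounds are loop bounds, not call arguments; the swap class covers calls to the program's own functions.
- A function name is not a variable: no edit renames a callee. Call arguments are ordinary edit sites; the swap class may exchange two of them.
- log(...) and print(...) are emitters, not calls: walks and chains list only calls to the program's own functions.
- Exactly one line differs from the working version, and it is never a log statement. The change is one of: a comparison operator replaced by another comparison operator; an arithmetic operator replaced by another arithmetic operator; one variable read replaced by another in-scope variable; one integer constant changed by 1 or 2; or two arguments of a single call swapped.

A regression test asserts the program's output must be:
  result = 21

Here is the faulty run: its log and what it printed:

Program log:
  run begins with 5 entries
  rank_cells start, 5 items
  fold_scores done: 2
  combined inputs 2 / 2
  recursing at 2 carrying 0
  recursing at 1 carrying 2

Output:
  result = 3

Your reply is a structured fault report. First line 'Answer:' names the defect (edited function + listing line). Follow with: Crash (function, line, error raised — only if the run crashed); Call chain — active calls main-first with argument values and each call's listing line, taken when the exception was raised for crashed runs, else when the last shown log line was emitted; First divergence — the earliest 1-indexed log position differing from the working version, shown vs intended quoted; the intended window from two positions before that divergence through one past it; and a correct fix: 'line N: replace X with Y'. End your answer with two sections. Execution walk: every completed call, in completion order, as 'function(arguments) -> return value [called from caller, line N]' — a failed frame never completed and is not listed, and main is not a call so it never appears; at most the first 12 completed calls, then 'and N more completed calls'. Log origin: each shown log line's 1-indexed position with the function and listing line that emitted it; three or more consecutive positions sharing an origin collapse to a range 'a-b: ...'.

Answer: the defect is in fold_scores at line 10.
Key fact: The earliest visible damage is log position 3 — 'fold_scores done: 2' rather than the intended 'fold_scores done: 6'.
Call chain: main -> rank_cells([6, 4, 3, 2, 6]) (called at line 26) -> pick_anchor(2, 0) (called at line 20) -> pick_anchor(1, 2) (called at line 5).
First divergence: position 3; shown 'fold_scores done: 2' vs intended 'fold_scores done: 6'.
Intended log window:
  1: run begins with 5 entries
  2: rank_cells start, 5 items
  3: fold_scores done: 6
  4: combined inputs 6 / 6
Execution walk:
  fold_scores([6, 4, 3, 2, 6]) -> 2  [called from rank_cells, line 17]
  pick_anchor(0, 3) -> 3  [called from pick_anchor, line 5]
  pick_anchor(1, 2) -> 3  [called from pick_anchor, line 5]
  pick_anchor(2, 0) -> 3  [called from rank_cells, line 20]
  rank_cells([6, 4, 3, 2, 6]) -> 3  [called from main, line 26]
Log origin:
  1: emitted by main (line 25)
  2: emitted by rank_cells (line 16)
  3: emitted by fold_scores (line 12)
  4: emitted by rank_cells (line 19)
  5: emitted by pick_anchor (line 4)
  6: emitted by pick_anchor (line 4)
A correct fix: line 10: replace `<` with `>`.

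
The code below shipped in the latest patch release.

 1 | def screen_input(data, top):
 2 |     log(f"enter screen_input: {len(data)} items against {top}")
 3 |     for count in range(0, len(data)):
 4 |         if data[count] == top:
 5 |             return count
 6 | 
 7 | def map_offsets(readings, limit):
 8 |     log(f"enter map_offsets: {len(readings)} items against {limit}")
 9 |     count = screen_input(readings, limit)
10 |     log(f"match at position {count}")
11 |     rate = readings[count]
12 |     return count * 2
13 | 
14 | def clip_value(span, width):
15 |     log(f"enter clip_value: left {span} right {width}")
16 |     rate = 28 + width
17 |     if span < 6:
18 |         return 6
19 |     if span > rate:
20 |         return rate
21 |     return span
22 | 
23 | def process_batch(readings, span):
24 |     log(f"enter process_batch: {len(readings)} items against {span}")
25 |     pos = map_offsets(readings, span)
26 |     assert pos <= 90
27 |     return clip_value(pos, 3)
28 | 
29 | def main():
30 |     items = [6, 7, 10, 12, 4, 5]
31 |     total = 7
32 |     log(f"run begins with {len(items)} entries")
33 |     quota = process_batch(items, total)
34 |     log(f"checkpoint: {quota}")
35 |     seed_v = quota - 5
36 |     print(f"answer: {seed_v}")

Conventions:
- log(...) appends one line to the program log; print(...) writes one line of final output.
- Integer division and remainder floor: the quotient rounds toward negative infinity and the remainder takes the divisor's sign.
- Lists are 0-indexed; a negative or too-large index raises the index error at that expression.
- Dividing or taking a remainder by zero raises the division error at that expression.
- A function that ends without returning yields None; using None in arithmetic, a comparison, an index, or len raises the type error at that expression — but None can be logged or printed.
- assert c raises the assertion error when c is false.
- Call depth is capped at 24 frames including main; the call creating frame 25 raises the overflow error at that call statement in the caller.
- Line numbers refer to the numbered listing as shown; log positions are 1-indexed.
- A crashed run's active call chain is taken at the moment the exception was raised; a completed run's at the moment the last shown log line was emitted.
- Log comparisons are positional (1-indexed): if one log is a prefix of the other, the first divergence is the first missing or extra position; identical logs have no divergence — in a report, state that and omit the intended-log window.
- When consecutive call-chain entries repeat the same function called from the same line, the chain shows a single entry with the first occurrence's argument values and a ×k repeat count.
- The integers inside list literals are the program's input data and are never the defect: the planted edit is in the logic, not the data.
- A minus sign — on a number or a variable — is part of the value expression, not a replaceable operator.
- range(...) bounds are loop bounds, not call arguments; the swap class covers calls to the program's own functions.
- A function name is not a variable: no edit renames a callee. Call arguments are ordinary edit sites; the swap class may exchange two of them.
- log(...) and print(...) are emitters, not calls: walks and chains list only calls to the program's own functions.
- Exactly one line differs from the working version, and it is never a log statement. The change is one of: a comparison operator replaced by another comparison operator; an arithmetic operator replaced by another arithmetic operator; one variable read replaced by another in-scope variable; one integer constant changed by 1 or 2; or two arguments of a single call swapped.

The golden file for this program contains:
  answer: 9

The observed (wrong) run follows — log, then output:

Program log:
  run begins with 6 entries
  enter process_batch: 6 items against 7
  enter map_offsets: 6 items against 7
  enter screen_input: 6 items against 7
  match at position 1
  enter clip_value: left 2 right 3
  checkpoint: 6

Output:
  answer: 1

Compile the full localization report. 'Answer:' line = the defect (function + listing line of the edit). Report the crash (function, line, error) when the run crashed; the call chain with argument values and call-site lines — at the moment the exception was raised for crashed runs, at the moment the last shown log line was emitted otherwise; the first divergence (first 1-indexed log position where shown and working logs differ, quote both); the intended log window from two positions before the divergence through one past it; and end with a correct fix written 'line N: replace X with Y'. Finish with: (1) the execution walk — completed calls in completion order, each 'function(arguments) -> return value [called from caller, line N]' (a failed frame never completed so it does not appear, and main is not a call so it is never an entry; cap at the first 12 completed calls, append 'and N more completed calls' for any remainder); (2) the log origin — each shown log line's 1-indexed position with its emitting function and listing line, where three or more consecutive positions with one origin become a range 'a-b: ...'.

Answer: the defect is in map_offsets at line 12.
Core observation: The log first diverges at position 6: the faulty run prints 'enter clip_value: left 2 right 3' where the working version prints 'enter clip_value: left 14 right 3'.
Call chain: main.
First divergence: position 6; shown 'enter clip_value: left 2 right 3' vs intended 'enter clip_value: left 14 right 3'.
Intended log window:
  4: enter screen_input: 6 items against 7
  5: match at position 1
  6: enter clip_value: left 14 right 3
  7: checkpoint: 14
Execution walk:
  screen_input([6, 7, 10, 12, 4, 5], 7) -> 1  [called from map_offsets, line 9]
  map_offsets([6, 7, 10, 12, 4, 5], 7) -> 2  [called from process_batch, line 25]
  clip_value(2, 3) -> 6  [called from process_batch, line 27]
  process_batch([6, 7, 10, 12, 4, 5], 7) -> 6  [called from main, line 33]
Log origin:
  1: logged in main at line 32
  2: logged in process_batch at line 24
  3: logged in map_offsets at line 8
  4: logged in screen_input at line 2
  5: logged in map_offsets at line 10
  6: logged in clip_value at line 15
  7: logged in main at line 34
A correct fix: line 12: replace `count` with `rate`.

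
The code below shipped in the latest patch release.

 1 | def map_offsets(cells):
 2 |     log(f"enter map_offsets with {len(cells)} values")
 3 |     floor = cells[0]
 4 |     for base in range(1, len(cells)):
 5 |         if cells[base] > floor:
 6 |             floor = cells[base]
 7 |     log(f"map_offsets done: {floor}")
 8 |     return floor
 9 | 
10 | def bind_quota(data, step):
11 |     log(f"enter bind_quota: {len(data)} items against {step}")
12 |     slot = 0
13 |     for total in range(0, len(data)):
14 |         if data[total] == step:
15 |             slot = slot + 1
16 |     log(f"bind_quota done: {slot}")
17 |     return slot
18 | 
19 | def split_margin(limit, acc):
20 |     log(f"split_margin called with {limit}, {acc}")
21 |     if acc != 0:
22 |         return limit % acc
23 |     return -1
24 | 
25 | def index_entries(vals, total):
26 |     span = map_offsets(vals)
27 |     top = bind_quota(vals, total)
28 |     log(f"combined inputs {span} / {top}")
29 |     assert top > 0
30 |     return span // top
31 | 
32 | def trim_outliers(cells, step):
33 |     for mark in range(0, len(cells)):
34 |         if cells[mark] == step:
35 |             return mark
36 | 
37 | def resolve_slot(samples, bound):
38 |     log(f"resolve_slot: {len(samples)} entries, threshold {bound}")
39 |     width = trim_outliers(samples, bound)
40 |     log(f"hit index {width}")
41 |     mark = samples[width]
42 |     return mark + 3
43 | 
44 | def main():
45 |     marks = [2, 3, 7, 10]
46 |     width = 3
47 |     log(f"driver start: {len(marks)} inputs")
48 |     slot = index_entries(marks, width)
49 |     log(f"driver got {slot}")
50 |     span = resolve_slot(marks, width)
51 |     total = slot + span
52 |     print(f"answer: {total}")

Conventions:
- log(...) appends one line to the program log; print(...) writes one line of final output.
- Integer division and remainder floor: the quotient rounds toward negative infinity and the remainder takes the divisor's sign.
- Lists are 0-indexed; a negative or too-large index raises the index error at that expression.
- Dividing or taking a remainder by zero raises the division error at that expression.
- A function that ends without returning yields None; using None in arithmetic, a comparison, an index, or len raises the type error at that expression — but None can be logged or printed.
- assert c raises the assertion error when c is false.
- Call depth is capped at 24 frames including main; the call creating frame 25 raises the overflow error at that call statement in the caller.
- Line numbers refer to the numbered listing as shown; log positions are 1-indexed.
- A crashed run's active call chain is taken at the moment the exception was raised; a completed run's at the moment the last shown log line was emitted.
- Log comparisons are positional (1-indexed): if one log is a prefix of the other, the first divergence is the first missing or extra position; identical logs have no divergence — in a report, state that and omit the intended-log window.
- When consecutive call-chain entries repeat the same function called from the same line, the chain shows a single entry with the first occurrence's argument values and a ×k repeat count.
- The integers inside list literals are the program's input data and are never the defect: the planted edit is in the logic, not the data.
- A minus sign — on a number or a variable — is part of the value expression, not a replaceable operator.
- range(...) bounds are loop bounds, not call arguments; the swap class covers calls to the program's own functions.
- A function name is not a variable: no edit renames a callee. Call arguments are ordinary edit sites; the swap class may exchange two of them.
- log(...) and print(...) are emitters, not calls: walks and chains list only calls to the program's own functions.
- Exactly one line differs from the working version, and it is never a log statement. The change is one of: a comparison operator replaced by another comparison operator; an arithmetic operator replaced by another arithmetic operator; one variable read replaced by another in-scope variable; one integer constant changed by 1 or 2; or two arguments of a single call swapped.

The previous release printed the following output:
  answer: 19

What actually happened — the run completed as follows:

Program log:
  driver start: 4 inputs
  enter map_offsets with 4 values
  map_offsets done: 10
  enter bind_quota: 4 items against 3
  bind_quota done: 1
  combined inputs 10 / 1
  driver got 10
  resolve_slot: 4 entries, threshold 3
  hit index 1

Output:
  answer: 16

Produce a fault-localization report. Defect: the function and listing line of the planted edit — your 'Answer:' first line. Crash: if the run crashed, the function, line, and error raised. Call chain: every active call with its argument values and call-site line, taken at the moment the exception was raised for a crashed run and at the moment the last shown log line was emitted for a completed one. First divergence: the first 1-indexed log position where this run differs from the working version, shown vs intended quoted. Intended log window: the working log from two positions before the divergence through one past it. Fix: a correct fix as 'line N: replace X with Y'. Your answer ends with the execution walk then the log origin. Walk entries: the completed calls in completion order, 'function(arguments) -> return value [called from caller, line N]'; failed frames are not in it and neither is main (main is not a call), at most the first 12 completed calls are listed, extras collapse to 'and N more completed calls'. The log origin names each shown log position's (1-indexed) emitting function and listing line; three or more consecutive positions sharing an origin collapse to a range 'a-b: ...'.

Answer: the defect is in resolve_slot at line 42.
Key fact: No log line changed; the fault shows up purely in the output.
Call chain: main -> resolve_slot([2, 3, 7, 10], 3) (called at line 50).
First divergence: none — the logs agree in full.
Execution walk:
  map_offsets([2, 3, 7, 10]) -> 10  [called from index_entries, line 26]
  bind_quota([2, 3, 7, 10], 3) -> 1  [called from index_entries, line 27]
  index_entries([2, 3, 7, 10], 3) -> 10  [called from main, line 48]
  trim_outliers([2, 3, 7, 10], 3) -> 1  [called from resolve_slot, line 39]
  resolve_slot([2, 3, 7, 10], 3) -> 6  [called from main, line 50]
Log origins:
  1: from main, line 47
  2: from map_offsets, line 2
  3: from map_offsets, line 7
  4: from bind_quota, line 11
  5: from bind_quota, line 16
  6: from index_entries, line 28
  7: from main, line 49
  8: from resolve_slot, line 38
  9: from resolve_slot, line 40
A correct fix: line 42: replace `+` with `*`.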